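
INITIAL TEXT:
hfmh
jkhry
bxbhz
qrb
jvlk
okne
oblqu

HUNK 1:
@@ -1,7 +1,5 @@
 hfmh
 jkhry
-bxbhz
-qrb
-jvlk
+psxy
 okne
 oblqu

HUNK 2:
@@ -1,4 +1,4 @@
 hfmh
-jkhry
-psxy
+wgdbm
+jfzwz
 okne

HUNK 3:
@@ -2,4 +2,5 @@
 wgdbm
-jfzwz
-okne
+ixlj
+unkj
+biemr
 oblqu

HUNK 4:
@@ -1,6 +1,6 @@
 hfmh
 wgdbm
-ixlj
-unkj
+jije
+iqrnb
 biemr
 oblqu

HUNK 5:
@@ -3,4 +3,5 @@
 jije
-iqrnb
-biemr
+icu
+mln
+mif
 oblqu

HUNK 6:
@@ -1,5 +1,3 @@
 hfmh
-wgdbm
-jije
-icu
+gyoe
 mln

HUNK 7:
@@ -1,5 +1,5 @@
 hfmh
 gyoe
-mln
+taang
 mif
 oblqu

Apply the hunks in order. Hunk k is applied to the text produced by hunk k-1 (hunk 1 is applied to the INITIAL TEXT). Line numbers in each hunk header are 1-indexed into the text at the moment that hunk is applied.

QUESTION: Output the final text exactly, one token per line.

Answer: hfmh
gyoe
taang
mif
oblqu

Derivation:
Hunk 1: at line 1 remove [bxbhz,qrb,jvlk] add [psxy] -> 5 lines: hfmh jkhry psxy okne oblqu
Hunk 2: at line 1 remove [jkhry,psxy] add [wgdbm,jfzwz] -> 5 lines: hfmh wgdbm jfzwz okne oblqu
Hunk 3: at line 2 remove [jfzwz,okne] add [ixlj,unkj,biemr] -> 6 lines: hfmh wgdbm ixlj unkj biemr oblqu
Hunk 4: at line 1 remove [ixlj,unkj] add [jije,iqrnb] -> 6 lines: hfmh wgdbm jije iqrnb biemr oblqu
Hunk 5: at line 3 remove [iqrnb,biemr] add [icu,mln,mif] -> 7 lines: hfmh wgdbm jije icu mln mif oblqu
Hunk 6: at line 1 remove [wgdbm,jije,icu] add [gyoe] -> 5 lines: hfmh gyoe mln mif oblqu
Hunk 7: at line 1 remove [mln] add [taang] -> 5 lines: hfmh gyoe taang mif oblqu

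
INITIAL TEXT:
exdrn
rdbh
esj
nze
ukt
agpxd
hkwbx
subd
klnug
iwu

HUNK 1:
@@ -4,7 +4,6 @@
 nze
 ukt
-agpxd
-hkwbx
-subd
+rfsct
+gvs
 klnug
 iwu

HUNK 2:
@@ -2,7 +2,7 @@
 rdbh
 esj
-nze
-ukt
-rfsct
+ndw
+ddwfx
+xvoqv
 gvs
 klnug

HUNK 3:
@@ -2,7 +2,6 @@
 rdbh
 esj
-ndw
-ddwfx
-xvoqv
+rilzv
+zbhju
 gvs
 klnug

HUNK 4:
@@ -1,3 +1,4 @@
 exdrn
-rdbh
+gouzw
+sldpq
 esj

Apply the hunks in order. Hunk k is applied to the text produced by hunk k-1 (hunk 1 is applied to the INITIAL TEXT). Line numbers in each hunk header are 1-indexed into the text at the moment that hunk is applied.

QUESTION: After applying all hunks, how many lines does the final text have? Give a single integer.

Hunk 1: at line 4 remove [agpxd,hkwbx,subd] add [rfsct,gvs] -> 9 lines: exdrn rdbh esj nze ukt rfsct gvs klnug iwu
Hunk 2: at line 2 remove [nze,ukt,rfsct] add [ndw,ddwfx,xvoqv] -> 9 lines: exdrn rdbh esj ndw ddwfx xvoqv gvs klnug iwu
Hunk 3: at line 2 remove [ndw,ddwfx,xvoqv] add [rilzv,zbhju] -> 8 lines: exdrn rdbh esj rilzv zbhju gvs klnug iwu
Hunk 4: at line 1 remove [rdbh] add [gouzw,sldpq] -> 9 lines: exdrn gouzw sldpq esj rilzv zbhju gvs klnug iwu
Final line count: 9

Answer: 9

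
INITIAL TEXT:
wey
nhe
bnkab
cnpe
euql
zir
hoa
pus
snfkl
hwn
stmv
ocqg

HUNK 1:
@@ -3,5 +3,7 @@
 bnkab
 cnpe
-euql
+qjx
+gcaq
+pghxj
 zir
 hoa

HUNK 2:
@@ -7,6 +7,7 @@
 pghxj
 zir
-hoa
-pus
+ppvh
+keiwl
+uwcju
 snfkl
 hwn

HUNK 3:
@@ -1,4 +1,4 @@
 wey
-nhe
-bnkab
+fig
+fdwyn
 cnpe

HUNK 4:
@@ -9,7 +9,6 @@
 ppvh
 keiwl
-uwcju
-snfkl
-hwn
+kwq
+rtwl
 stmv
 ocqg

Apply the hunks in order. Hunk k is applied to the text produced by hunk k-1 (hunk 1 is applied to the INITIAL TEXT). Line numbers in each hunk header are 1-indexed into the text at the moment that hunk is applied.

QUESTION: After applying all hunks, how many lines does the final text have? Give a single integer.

Answer: 14

Derivation:
Hunk 1: at line 3 remove [euql] add [qjx,gcaq,pghxj] -> 14 lines: wey nhe bnkab cnpe qjx gcaq pghxj zir hoa pus snfkl hwn stmv ocqg
Hunk 2: at line 7 remove [hoa,pus] add [ppvh,keiwl,uwcju] -> 15 lines: wey nhe bnkab cnpe qjx gcaq pghxj zir ppvh keiwl uwcju snfkl hwn stmv ocqg
Hunk 3: at line 1 remove [nhe,bnkab] add [fig,fdwyn] -> 15 lines: wey fig fdwyn cnpe qjx gcaq pghxj zir ppvh keiwl uwcju snfkl hwn stmv ocqg
Hunk 4: at line 9 remove [uwcju,snfkl,hwn] add [kwq,rtwl] -> 14 lines: wey fig fdwyn cnpe qjx gcaq pghxj zir ppvh keiwl kwq rtwl stmv ocqg
Final line count: 14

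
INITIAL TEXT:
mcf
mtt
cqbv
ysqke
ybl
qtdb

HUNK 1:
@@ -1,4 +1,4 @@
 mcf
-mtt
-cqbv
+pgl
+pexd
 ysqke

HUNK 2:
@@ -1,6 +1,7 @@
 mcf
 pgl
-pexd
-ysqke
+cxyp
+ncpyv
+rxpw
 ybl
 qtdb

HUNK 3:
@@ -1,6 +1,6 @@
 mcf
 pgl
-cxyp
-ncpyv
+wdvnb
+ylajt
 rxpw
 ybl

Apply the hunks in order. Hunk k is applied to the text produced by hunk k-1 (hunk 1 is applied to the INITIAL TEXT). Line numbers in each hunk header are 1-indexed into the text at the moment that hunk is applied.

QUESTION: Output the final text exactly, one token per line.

Hunk 1: at line 1 remove [mtt,cqbv] add [pgl,pexd] -> 6 lines: mcf pgl pexd ysqke ybl qtdb
Hunk 2: at line 1 remove [pexd,ysqke] add [cxyp,ncpyv,rxpw] -> 7 lines: mcf pgl cxyp ncpyv rxpw ybl qtdb
Hunk 3: at line 1 remove [cxyp,ncpyv] add [wdvnb,ylajt] -> 7 lines: mcf pgl wdvnb ylajt rxpw ybl qtdb

Answer: mcf
pgl
wdvnb
ylajt
rxpw
ybl
qtdb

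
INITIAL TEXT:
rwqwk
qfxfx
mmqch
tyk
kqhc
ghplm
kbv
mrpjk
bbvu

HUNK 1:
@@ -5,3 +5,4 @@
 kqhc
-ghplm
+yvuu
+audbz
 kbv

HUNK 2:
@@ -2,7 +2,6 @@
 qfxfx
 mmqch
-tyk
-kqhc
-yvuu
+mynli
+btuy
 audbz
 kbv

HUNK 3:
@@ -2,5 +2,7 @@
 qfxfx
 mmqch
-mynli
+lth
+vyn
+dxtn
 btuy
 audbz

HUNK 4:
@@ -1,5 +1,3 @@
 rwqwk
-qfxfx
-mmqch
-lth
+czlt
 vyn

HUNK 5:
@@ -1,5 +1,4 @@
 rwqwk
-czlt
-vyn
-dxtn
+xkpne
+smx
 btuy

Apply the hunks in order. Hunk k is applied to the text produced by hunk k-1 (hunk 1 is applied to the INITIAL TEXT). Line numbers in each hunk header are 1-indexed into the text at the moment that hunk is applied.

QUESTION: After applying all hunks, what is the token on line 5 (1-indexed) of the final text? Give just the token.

Answer: audbz

Derivation:
Hunk 1: at line 5 remove [ghplm] add [yvuu,audbz] -> 10 lines: rwqwk qfxfx mmqch tyk kqhc yvuu audbz kbv mrpjk bbvu
Hunk 2: at line 2 remove [tyk,kqhc,yvuu] add [mynli,btuy] -> 9 lines: rwqwk qfxfx mmqch mynli btuy audbz kbv mrpjk bbvu
Hunk 3: at line 2 remove [mynli] add [lth,vyn,dxtn] -> 11 lines: rwqwk qfxfx mmqch lth vyn dxtn btuy audbz kbv mrpjk bbvu
Hunk 4: at line 1 remove [qfxfx,mmqch,lth] add [czlt] -> 9 lines: rwqwk czlt vyn dxtn btuy audbz kbv mrpjk bbvu
Hunk 5: at line 1 remove [czlt,vyn,dxtn] add [xkpne,smx] -> 8 lines: rwqwk xkpne smx btuy audbz kbv mrpjk bbvu
Final line 5: audbz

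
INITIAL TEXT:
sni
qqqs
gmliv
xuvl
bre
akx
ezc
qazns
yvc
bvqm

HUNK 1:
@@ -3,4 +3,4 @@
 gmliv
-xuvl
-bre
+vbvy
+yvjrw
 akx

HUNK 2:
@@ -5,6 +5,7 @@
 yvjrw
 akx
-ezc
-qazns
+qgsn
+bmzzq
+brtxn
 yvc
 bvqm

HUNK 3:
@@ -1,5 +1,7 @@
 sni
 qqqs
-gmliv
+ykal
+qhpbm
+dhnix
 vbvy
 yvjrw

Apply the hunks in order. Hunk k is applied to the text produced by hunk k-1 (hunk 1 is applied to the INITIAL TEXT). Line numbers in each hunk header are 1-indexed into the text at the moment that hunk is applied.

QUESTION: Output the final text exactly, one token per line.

Answer: sni
qqqs
ykal
qhpbm
dhnix
vbvy
yvjrw
akx
qgsn
bmzzq
brtxn
yvc
bvqm

Derivation:
Hunk 1: at line 3 remove [xuvl,bre] add [vbvy,yvjrw] -> 10 lines: sni qqqs gmliv vbvy yvjrw akx ezc qazns yvc bvqm
Hunk 2: at line 5 remove [ezc,qazns] add [qgsn,bmzzq,brtxn] -> 11 lines: sni qqqs gmliv vbvy yvjrw akx qgsn bmzzq brtxn yvc bvqm
Hunk 3: at line 1 remove [gmliv] add [ykal,qhpbm,dhnix] -> 13 lines: sni qqqs ykal qhpbm dhnix vbvy yvjrw akx qgsn bmzzq brtxn yvc bvqm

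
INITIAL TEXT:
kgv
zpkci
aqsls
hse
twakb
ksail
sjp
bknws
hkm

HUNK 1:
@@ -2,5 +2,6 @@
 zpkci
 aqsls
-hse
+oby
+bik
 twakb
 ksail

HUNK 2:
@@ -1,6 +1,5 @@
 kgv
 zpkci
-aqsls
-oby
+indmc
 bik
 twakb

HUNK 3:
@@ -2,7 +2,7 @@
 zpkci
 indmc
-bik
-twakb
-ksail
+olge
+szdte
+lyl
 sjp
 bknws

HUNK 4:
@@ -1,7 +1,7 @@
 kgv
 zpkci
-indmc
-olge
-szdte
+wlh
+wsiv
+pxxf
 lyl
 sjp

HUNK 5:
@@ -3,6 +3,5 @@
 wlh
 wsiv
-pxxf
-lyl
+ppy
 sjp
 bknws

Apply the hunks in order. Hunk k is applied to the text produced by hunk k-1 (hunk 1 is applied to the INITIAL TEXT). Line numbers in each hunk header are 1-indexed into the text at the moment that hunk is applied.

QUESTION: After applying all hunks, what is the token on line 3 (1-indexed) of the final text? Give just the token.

Hunk 1: at line 2 remove [hse] add [oby,bik] -> 10 lines: kgv zpkci aqsls oby bik twakb ksail sjp bknws hkm
Hunk 2: at line 1 remove [aqsls,oby] add [indmc] -> 9 lines: kgv zpkci indmc bik twakb ksail sjp bknws hkm
Hunk 3: at line 2 remove [bik,twakb,ksail] add [olge,szdte,lyl] -> 9 lines: kgv zpkci indmc olge szdte lyl sjp bknws hkm
Hunk 4: at line 1 remove [indmc,olge,szdte] add [wlh,wsiv,pxxf] -> 9 lines: kgv zpkci wlh wsiv pxxf lyl sjp bknws hkm
Hunk 5: at line 3 remove [pxxf,lyl] add [ppy] -> 8 lines: kgv zpkci wlh wsiv ppy sjp bknws hkm
Final line 3: wlh

Answer: wlh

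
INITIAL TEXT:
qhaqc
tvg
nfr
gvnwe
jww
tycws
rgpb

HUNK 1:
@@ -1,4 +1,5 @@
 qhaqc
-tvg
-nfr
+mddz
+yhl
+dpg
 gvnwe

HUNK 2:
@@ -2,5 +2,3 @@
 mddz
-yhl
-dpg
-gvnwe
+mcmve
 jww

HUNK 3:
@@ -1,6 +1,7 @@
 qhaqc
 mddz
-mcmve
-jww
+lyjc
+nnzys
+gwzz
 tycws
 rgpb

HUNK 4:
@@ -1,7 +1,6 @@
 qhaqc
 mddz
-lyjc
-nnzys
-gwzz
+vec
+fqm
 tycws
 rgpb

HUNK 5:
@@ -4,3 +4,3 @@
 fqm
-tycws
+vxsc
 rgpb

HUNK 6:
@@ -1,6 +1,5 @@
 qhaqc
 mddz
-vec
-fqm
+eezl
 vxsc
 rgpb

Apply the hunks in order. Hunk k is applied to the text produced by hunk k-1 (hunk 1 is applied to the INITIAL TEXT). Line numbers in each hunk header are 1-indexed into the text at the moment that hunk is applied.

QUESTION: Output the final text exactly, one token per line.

Hunk 1: at line 1 remove [tvg,nfr] add [mddz,yhl,dpg] -> 8 lines: qhaqc mddz yhl dpg gvnwe jww tycws rgpb
Hunk 2: at line 2 remove [yhl,dpg,gvnwe] add [mcmve] -> 6 lines: qhaqc mddz mcmve jww tycws rgpb
Hunk 3: at line 1 remove [mcmve,jww] add [lyjc,nnzys,gwzz] -> 7 lines: qhaqc mddz lyjc nnzys gwzz tycws rgpb
Hunk 4: at line 1 remove [lyjc,nnzys,gwzz] add [vec,fqm] -> 6 lines: qhaqc mddz vec fqm tycws rgpb
Hunk 5: at line 4 remove [tycws] add [vxsc] -> 6 lines: qhaqc mddz vec fqm vxsc rgpb
Hunk 6: at line 1 remove [vec,fqm] add [eezl] -> 5 lines: qhaqc mddz eezl vxsc rgpb

Answer: qhaqc
mddz
eezl
vxsc
rgpb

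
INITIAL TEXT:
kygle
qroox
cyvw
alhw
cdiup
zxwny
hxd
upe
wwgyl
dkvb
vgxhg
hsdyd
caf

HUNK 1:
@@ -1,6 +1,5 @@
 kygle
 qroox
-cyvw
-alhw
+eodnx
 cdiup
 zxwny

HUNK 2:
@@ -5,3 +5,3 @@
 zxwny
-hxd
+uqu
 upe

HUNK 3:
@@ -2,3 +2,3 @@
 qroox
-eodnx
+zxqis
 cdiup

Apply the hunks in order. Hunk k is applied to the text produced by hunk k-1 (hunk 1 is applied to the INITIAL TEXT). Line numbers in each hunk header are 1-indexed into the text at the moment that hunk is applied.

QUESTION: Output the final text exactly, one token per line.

Answer: kygle
qroox
zxqis
cdiup
zxwny
uqu
upe
wwgyl
dkvb
vgxhg
hsdyd
caf

Derivation:
Hunk 1: at line 1 remove [cyvw,alhw] add [eodnx] -> 12 lines: kygle qroox eodnx cdiup zxwny hxd upe wwgyl dkvb vgxhg hsdyd caf
Hunk 2: at line 5 remove [hxd] add [uqu] -> 12 lines: kygle qroox eodnx cdiup zxwny uqu upe wwgyl dkvb vgxhg hsdyd caf
Hunk 3: at line 2 remove [eodnx] add [zxqis] -> 12 lines: kygle qroox zxqis cdiup zxwny uqu upe wwgyl dkvb vgxhg hsdyd caf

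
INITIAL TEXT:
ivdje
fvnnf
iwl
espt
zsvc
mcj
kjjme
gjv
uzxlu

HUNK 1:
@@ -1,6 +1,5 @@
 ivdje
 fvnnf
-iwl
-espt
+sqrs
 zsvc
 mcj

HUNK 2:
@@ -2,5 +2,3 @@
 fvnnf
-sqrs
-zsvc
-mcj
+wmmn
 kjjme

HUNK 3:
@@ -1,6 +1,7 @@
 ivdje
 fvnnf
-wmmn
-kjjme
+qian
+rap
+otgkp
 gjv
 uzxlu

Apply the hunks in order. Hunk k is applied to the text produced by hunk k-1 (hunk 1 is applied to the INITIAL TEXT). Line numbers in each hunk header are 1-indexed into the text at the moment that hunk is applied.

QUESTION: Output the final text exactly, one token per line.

Answer: ivdje
fvnnf
qian
rap
otgkp
gjv
uzxlu

Derivation:
Hunk 1: at line 1 remove [iwl,espt] add [sqrs] -> 8 lines: ivdje fvnnf sqrs zsvc mcj kjjme gjv uzxlu
Hunk 2: at line 2 remove [sqrs,zsvc,mcj] add [wmmn] -> 6 lines: ivdje fvnnf wmmn kjjme gjv uzxlu
Hunk 3: at line 1 remove [wmmn,kjjme] add [qian,rap,otgkp] -> 7 lines: ivdje fvnnf qian rap otgkp gjv uzxlu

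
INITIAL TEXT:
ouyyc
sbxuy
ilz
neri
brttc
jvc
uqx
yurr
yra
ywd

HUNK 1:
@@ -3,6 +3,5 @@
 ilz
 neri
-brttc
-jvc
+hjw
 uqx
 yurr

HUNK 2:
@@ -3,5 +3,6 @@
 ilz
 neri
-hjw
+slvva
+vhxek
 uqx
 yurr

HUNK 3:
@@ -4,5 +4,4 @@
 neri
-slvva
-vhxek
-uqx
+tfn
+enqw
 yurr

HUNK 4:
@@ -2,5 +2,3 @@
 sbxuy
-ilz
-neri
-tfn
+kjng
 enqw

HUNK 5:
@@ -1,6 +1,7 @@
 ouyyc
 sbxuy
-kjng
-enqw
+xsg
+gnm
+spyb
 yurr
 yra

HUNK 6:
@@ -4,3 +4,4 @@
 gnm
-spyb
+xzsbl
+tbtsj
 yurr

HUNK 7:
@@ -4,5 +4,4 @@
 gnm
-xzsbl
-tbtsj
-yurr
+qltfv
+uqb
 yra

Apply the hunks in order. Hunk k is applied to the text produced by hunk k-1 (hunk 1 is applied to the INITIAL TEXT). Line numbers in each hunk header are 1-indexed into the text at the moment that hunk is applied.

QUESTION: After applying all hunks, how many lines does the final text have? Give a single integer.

Answer: 8

Derivation:
Hunk 1: at line 3 remove [brttc,jvc] add [hjw] -> 9 lines: ouyyc sbxuy ilz neri hjw uqx yurr yra ywd
Hunk 2: at line 3 remove [hjw] add [slvva,vhxek] -> 10 lines: ouyyc sbxuy ilz neri slvva vhxek uqx yurr yra ywd
Hunk 3: at line 4 remove [slvva,vhxek,uqx] add [tfn,enqw] -> 9 lines: ouyyc sbxuy ilz neri tfn enqw yurr yra ywd
Hunk 4: at line 2 remove [ilz,neri,tfn] add [kjng] -> 7 lines: ouyyc sbxuy kjng enqw yurr yra ywd
Hunk 5: at line 1 remove [kjng,enqw] add [xsg,gnm,spyb] -> 8 lines: ouyyc sbxuy xsg gnm spyb yurr yra ywd
Hunk 6: at line 4 remove [spyb] add [xzsbl,tbtsj] -> 9 lines: ouyyc sbxuy xsg gnm xzsbl tbtsj yurr yra ywd
Hunk 7: at line 4 remove [xzsbl,tbtsj,yurr] add [qltfv,uqb] -> 8 lines: ouyyc sbxuy xsg gnm qltfv uqb yra ywd
Final line count: 8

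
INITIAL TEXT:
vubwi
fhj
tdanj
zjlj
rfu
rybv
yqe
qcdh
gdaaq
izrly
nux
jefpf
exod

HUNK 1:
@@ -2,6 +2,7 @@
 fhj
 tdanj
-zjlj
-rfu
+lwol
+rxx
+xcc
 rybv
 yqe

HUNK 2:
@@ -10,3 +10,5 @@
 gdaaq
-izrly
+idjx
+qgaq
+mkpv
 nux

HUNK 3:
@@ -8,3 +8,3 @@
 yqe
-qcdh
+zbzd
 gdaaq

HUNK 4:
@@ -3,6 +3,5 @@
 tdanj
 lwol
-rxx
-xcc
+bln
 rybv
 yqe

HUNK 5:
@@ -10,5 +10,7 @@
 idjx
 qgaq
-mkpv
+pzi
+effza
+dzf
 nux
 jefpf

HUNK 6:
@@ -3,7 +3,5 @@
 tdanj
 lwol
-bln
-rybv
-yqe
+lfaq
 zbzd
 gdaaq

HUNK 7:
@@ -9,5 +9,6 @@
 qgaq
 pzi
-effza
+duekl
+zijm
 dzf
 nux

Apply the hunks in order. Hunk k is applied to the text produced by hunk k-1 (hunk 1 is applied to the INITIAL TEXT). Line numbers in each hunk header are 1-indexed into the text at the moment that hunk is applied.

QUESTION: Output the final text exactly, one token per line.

Hunk 1: at line 2 remove [zjlj,rfu] add [lwol,rxx,xcc] -> 14 lines: vubwi fhj tdanj lwol rxx xcc rybv yqe qcdh gdaaq izrly nux jefpf exod
Hunk 2: at line 10 remove [izrly] add [idjx,qgaq,mkpv] -> 16 lines: vubwi fhj tdanj lwol rxx xcc rybv yqe qcdh gdaaq idjx qgaq mkpv nux jefpf exod
Hunk 3: at line 8 remove [qcdh] add [zbzd] -> 16 lines: vubwi fhj tdanj lwol rxx xcc rybv yqe zbzd gdaaq idjx qgaq mkpv nux jefpf exod
Hunk 4: at line 3 remove [rxx,xcc] add [bln] -> 15 lines: vubwi fhj tdanj lwol bln rybv yqe zbzd gdaaq idjx qgaq mkpv nux jefpf exod
Hunk 5: at line 10 remove [mkpv] add [pzi,effza,dzf] -> 17 lines: vubwi fhj tdanj lwol bln rybv yqe zbzd gdaaq idjx qgaq pzi effza dzf nux jefpf exod
Hunk 6: at line 3 remove [bln,rybv,yqe] add [lfaq] -> 15 lines: vubwi fhj tdanj lwol lfaq zbzd gdaaq idjx qgaq pzi effza dzf nux jefpf exod
Hunk 7: at line 9 remove [effza] add [duekl,zijm] -> 16 lines: vubwi fhj tdanj lwol lfaq zbzd gdaaq idjx qgaq pzi duekl zijm dzf nux jefpf exod

Answer: vubwi
fhj
tdanj
lwol
lfaq
zbzd
gdaaq
idjx
qgaq
pzi
duekl
zijm
dzf
nux
jefpf
exod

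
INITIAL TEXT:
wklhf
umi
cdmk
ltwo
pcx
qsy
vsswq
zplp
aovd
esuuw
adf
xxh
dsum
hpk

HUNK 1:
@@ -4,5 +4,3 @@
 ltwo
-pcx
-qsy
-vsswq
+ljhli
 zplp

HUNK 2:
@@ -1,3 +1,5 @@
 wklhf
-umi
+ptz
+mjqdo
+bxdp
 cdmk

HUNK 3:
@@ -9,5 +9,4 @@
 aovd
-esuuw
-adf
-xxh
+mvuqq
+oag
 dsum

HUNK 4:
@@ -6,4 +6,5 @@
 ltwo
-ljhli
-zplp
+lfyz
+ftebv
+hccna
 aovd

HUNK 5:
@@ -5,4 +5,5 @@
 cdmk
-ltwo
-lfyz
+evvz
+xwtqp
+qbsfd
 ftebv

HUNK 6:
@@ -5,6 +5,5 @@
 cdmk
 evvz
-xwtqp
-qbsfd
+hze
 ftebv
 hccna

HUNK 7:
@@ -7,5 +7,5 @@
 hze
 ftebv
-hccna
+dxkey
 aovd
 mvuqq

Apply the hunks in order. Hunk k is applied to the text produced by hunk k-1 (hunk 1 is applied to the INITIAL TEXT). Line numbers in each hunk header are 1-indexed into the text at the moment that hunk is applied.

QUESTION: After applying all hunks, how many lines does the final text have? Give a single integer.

Hunk 1: at line 4 remove [pcx,qsy,vsswq] add [ljhli] -> 12 lines: wklhf umi cdmk ltwo ljhli zplp aovd esuuw adf xxh dsum hpk
Hunk 2: at line 1 remove [umi] add [ptz,mjqdo,bxdp] -> 14 lines: wklhf ptz mjqdo bxdp cdmk ltwo ljhli zplp aovd esuuw adf xxh dsum hpk
Hunk 3: at line 9 remove [esuuw,adf,xxh] add [mvuqq,oag] -> 13 lines: wklhf ptz mjqdo bxdp cdmk ltwo ljhli zplp aovd mvuqq oag dsum hpk
Hunk 4: at line 6 remove [ljhli,zplp] add [lfyz,ftebv,hccna] -> 14 lines: wklhf ptz mjqdo bxdp cdmk ltwo lfyz ftebv hccna aovd mvuqq oag dsum hpk
Hunk 5: at line 5 remove [ltwo,lfyz] add [evvz,xwtqp,qbsfd] -> 15 lines: wklhf ptz mjqdo bxdp cdmk evvz xwtqp qbsfd ftebv hccna aovd mvuqq oag dsum hpk
Hunk 6: at line 5 remove [xwtqp,qbsfd] add [hze] -> 14 lines: wklhf ptz mjqdo bxdp cdmk evvz hze ftebv hccna aovd mvuqq oag dsum hpk
Hunk 7: at line 7 remove [hccna] add [dxkey] -> 14 lines: wklhf ptz mjqdo bxdp cdmk evvz hze ftebv dxkey aovd mvuqq oag dsum hpk
Final line count: 14

Answer: 14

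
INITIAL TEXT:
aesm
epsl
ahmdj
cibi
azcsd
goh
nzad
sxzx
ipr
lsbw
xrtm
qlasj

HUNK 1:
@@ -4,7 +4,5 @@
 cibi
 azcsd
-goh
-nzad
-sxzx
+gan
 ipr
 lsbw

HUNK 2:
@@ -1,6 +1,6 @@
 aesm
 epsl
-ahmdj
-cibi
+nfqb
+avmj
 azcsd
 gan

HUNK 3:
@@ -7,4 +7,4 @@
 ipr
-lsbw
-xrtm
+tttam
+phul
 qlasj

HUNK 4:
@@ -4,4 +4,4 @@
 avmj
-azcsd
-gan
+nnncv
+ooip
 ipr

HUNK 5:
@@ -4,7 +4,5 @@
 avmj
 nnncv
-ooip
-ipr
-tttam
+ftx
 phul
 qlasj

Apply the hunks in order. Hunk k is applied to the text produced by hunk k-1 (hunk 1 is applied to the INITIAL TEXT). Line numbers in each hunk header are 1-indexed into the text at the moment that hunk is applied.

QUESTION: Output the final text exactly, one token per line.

Hunk 1: at line 4 remove [goh,nzad,sxzx] add [gan] -> 10 lines: aesm epsl ahmdj cibi azcsd gan ipr lsbw xrtm qlasj
Hunk 2: at line 1 remove [ahmdj,cibi] add [nfqb,avmj] -> 10 lines: aesm epsl nfqb avmj azcsd gan ipr lsbw xrtm qlasj
Hunk 3: at line 7 remove [lsbw,xrtm] add [tttam,phul] -> 10 lines: aesm epsl nfqb avmj azcsd gan ipr tttam phul qlasj
Hunk 4: at line 4 remove [azcsd,gan] add [nnncv,ooip] -> 10 lines: aesm epsl nfqb avmj nnncv ooip ipr tttam phul qlasj
Hunk 5: at line 4 remove [ooip,ipr,tttam] add [ftx] -> 8 lines: aesm epsl nfqb avmj nnncv ftx phul qlasj

Answer: aesm
epsl
nfqb
avmj
nnncv
ftx
phul
qlasj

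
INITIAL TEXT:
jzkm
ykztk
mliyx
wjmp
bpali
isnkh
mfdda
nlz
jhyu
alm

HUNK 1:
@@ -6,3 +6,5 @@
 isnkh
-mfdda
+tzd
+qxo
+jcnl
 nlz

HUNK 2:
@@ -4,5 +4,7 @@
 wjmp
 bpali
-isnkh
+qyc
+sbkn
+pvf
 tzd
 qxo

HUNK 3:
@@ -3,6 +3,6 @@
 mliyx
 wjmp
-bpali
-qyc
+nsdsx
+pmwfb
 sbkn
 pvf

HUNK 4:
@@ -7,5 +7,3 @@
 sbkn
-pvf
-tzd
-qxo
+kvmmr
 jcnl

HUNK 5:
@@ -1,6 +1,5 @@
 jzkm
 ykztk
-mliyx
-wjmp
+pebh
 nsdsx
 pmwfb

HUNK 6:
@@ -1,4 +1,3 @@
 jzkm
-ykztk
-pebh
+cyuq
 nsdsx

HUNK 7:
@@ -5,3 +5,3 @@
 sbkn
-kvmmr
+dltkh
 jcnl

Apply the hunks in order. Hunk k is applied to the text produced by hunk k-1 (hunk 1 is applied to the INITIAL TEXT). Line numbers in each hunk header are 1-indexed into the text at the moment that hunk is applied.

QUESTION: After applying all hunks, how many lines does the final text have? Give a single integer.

Answer: 10

Derivation:
Hunk 1: at line 6 remove [mfdda] add [tzd,qxo,jcnl] -> 12 lines: jzkm ykztk mliyx wjmp bpali isnkh tzd qxo jcnl nlz jhyu alm
Hunk 2: at line 4 remove [isnkh] add [qyc,sbkn,pvf] -> 14 lines: jzkm ykztk mliyx wjmp bpali qyc sbkn pvf tzd qxo jcnl nlz jhyu alm
Hunk 3: at line 3 remove [bpali,qyc] add [nsdsx,pmwfb] -> 14 lines: jzkm ykztk mliyx wjmp nsdsx pmwfb sbkn pvf tzd qxo jcnl nlz jhyu alm
Hunk 4: at line 7 remove [pvf,tzd,qxo] add [kvmmr] -> 12 lines: jzkm ykztk mliyx wjmp nsdsx pmwfb sbkn kvmmr jcnl nlz jhyu alm
Hunk 5: at line 1 remove [mliyx,wjmp] add [pebh] -> 11 lines: jzkm ykztk pebh nsdsx pmwfb sbkn kvmmr jcnl nlz jhyu alm
Hunk 6: at line 1 remove [ykztk,pebh] add [cyuq] -> 10 lines: jzkm cyuq nsdsx pmwfb sbkn kvmmr jcnl nlz jhyu alm
Hunk 7: at line 5 remove [kvmmr] add [dltkh] -> 10 lines: jzkm cyuq nsdsx pmwfb sbkn dltkh jcnl nlz jhyu alm
Final line count: 10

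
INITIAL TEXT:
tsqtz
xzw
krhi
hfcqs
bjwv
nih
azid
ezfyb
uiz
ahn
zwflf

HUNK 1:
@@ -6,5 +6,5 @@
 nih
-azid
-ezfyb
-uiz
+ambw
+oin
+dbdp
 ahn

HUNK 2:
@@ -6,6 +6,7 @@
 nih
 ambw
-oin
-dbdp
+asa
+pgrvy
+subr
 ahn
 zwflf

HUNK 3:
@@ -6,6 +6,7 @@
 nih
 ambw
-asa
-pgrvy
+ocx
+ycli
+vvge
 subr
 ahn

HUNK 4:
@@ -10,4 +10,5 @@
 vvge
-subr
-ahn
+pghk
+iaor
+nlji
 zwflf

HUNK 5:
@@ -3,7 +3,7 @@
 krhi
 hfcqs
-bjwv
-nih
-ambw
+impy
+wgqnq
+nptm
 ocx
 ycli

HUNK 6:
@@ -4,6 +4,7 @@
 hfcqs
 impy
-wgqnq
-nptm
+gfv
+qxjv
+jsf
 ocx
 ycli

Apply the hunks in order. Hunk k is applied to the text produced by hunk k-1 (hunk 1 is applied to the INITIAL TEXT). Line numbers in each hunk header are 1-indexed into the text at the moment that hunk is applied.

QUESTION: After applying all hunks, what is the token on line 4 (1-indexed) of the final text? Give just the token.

Hunk 1: at line 6 remove [azid,ezfyb,uiz] add [ambw,oin,dbdp] -> 11 lines: tsqtz xzw krhi hfcqs bjwv nih ambw oin dbdp ahn zwflf
Hunk 2: at line 6 remove [oin,dbdp] add [asa,pgrvy,subr] -> 12 lines: tsqtz xzw krhi hfcqs bjwv nih ambw asa pgrvy subr ahn zwflf
Hunk 3: at line 6 remove [asa,pgrvy] add [ocx,ycli,vvge] -> 13 lines: tsqtz xzw krhi hfcqs bjwv nih ambw ocx ycli vvge subr ahn zwflf
Hunk 4: at line 10 remove [subr,ahn] add [pghk,iaor,nlji] -> 14 lines: tsqtz xzw krhi hfcqs bjwv nih ambw ocx ycli vvge pghk iaor nlji zwflf
Hunk 5: at line 3 remove [bjwv,nih,ambw] add [impy,wgqnq,nptm] -> 14 lines: tsqtz xzw krhi hfcqs impy wgqnq nptm ocx ycli vvge pghk iaor nlji zwflf
Hunk 6: at line 4 remove [wgqnq,nptm] add [gfv,qxjv,jsf] -> 15 lines: tsqtz xzw krhi hfcqs impy gfv qxjv jsf ocx ycli vvge pghk iaor nlji zwflf
Final line 4: hfcqs

Answer: hfcqs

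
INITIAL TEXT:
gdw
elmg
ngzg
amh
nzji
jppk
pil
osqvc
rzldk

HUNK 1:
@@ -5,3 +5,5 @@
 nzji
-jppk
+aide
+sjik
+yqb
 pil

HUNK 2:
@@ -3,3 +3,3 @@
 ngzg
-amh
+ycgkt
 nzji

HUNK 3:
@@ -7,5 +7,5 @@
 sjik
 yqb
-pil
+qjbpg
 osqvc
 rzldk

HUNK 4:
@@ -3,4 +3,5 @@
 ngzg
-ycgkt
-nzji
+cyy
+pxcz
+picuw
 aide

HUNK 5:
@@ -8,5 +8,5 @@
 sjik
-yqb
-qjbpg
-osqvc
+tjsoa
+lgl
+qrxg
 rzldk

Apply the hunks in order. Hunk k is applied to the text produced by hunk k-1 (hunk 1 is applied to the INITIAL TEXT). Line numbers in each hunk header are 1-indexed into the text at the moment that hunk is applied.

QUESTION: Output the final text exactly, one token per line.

Hunk 1: at line 5 remove [jppk] add [aide,sjik,yqb] -> 11 lines: gdw elmg ngzg amh nzji aide sjik yqb pil osqvc rzldk
Hunk 2: at line 3 remove [amh] add [ycgkt] -> 11 lines: gdw elmg ngzg ycgkt nzji aide sjik yqb pil osqvc rzldk
Hunk 3: at line 7 remove [pil] add [qjbpg] -> 11 lines: gdw elmg ngzg ycgkt nzji aide sjik yqb qjbpg osqvc rzldk
Hunk 4: at line 3 remove [ycgkt,nzji] add [cyy,pxcz,picuw] -> 12 lines: gdw elmg ngzg cyy pxcz picuw aide sjik yqb qjbpg osqvc rzldk
Hunk 5: at line 8 remove [yqb,qjbpg,osqvc] add [tjsoa,lgl,qrxg] -> 12 lines: gdw elmg ngzg cyy pxcz picuw aide sjik tjsoa lgl qrxg rzldk

Answer: gdw
elmg
ngzg
cyy
pxcz
picuw
aide
sjik
tjsoa
lgl
qrxg
rzldk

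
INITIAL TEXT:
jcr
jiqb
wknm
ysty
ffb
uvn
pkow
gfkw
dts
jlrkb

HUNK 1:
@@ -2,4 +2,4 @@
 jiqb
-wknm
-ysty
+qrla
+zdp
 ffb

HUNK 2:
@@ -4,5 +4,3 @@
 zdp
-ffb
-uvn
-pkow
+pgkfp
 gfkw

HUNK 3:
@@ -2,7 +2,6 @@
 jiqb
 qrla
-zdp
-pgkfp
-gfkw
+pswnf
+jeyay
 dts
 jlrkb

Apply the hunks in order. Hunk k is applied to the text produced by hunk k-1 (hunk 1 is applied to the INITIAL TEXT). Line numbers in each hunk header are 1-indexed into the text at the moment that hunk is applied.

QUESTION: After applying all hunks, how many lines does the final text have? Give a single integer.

Answer: 7

Derivation:
Hunk 1: at line 2 remove [wknm,ysty] add [qrla,zdp] -> 10 lines: jcr jiqb qrla zdp ffb uvn pkow gfkw dts jlrkb
Hunk 2: at line 4 remove [ffb,uvn,pkow] add [pgkfp] -> 8 lines: jcr jiqb qrla zdp pgkfp gfkw dts jlrkb
Hunk 3: at line 2 remove [zdp,pgkfp,gfkw] add [pswnf,jeyay] -> 7 lines: jcr jiqb qrla pswnf jeyay dts jlrkb
Final line count: 7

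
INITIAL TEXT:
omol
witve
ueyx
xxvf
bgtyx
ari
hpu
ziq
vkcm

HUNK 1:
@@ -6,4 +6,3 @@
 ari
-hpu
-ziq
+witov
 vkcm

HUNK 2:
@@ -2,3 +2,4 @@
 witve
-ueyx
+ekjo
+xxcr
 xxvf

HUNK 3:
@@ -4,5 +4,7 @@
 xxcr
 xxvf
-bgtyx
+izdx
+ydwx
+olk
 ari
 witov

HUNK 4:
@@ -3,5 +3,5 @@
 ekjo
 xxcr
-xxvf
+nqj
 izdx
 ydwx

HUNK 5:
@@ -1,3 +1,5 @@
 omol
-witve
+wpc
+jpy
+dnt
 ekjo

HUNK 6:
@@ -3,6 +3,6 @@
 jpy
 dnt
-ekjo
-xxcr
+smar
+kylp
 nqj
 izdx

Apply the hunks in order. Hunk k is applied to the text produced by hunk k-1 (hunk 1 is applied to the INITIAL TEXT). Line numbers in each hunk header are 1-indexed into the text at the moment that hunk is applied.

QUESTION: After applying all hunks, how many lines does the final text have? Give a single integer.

Hunk 1: at line 6 remove [hpu,ziq] add [witov] -> 8 lines: omol witve ueyx xxvf bgtyx ari witov vkcm
Hunk 2: at line 2 remove [ueyx] add [ekjo,xxcr] -> 9 lines: omol witve ekjo xxcr xxvf bgtyx ari witov vkcm
Hunk 3: at line 4 remove [bgtyx] add [izdx,ydwx,olk] -> 11 lines: omol witve ekjo xxcr xxvf izdx ydwx olk ari witov vkcm
Hunk 4: at line 3 remove [xxvf] add [nqj] -> 11 lines: omol witve ekjo xxcr nqj izdx ydwx olk ari witov vkcm
Hunk 5: at line 1 remove [witve] add [wpc,jpy,dnt] -> 13 lines: omol wpc jpy dnt ekjo xxcr nqj izdx ydwx olk ari witov vkcm
Hunk 6: at line 3 remove [ekjo,xxcr] add [smar,kylp] -> 13 lines: omol wpc jpy dnt smar kylp nqj izdx ydwx olk ari witov vkcm
Final line count: 13

Answer: 13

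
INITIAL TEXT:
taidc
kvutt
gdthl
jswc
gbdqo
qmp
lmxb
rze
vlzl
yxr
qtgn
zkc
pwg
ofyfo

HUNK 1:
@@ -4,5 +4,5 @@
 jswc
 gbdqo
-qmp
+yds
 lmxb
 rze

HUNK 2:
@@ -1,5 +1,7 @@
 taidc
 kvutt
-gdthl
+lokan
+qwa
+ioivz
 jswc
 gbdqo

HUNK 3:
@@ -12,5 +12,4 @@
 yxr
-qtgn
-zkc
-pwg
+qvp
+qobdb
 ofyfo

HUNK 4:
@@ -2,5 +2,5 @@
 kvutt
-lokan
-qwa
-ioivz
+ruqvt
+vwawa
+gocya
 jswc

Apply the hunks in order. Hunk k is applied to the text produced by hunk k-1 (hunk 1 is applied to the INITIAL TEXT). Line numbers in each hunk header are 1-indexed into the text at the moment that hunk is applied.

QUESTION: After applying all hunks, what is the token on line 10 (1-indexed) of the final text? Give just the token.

Hunk 1: at line 4 remove [qmp] add [yds] -> 14 lines: taidc kvutt gdthl jswc gbdqo yds lmxb rze vlzl yxr qtgn zkc pwg ofyfo
Hunk 2: at line 1 remove [gdthl] add [lokan,qwa,ioivz] -> 16 lines: taidc kvutt lokan qwa ioivz jswc gbdqo yds lmxb rze vlzl yxr qtgn zkc pwg ofyfo
Hunk 3: at line 12 remove [qtgn,zkc,pwg] add [qvp,qobdb] -> 15 lines: taidc kvutt lokan qwa ioivz jswc gbdqo yds lmxb rze vlzl yxr qvp qobdb ofyfo
Hunk 4: at line 2 remove [lokan,qwa,ioivz] add [ruqvt,vwawa,gocya] -> 15 lines: taidc kvutt ruqvt vwawa gocya jswc gbdqo yds lmxb rze vlzl yxr qvp qobdb ofyfo
Final line 10: rze

Answer: rze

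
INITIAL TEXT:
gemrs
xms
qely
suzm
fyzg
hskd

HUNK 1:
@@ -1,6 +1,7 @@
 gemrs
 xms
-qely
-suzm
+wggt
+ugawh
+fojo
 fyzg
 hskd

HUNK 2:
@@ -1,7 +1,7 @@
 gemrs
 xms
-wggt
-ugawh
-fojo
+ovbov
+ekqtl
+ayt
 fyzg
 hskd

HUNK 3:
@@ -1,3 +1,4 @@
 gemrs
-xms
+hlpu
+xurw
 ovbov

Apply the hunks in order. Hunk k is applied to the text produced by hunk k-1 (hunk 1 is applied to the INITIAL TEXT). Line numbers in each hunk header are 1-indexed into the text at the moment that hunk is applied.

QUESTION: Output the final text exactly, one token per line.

Answer: gemrs
hlpu
xurw
ovbov
ekqtl
ayt
fyzg
hskd

Derivation:
Hunk 1: at line 1 remove [qely,suzm] add [wggt,ugawh,fojo] -> 7 lines: gemrs xms wggt ugawh fojo fyzg hskd
Hunk 2: at line 1 remove [wggt,ugawh,fojo] add [ovbov,ekqtl,ayt] -> 7 lines: gemrs xms ovbov ekqtl ayt fyzg hskd
Hunk 3: at line 1 remove [xms] add [hlpu,xurw] -> 8 lines: gemrs hlpu xurw ovbov ekqtl ayt fyzg hskd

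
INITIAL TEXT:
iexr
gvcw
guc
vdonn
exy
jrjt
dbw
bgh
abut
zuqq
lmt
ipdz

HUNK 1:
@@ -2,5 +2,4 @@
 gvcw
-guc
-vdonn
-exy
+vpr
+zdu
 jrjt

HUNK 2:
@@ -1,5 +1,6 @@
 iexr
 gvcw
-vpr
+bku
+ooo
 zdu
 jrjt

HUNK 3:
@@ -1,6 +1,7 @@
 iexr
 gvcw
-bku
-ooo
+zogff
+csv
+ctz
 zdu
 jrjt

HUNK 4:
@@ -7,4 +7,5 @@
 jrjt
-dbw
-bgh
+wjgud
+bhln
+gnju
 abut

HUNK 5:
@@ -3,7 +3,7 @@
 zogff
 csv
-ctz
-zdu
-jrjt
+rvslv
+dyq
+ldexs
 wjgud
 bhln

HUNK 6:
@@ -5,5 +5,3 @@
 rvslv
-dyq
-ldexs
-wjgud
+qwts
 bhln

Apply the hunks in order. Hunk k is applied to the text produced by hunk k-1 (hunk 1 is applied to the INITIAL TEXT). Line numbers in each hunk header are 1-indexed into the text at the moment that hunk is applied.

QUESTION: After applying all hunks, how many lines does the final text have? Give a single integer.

Answer: 12

Derivation:
Hunk 1: at line 2 remove [guc,vdonn,exy] add [vpr,zdu] -> 11 lines: iexr gvcw vpr zdu jrjt dbw bgh abut zuqq lmt ipdz
Hunk 2: at line 1 remove [vpr] add [bku,ooo] -> 12 lines: iexr gvcw bku ooo zdu jrjt dbw bgh abut zuqq lmt ipdz
Hunk 3: at line 1 remove [bku,ooo] add [zogff,csv,ctz] -> 13 lines: iexr gvcw zogff csv ctz zdu jrjt dbw bgh abut zuqq lmt ipdz
Hunk 4: at line 7 remove [dbw,bgh] add [wjgud,bhln,gnju] -> 14 lines: iexr gvcw zogff csv ctz zdu jrjt wjgud bhln gnju abut zuqq lmt ipdz
Hunk 5: at line 3 remove [ctz,zdu,jrjt] add [rvslv,dyq,ldexs] -> 14 lines: iexr gvcw zogff csv rvslv dyq ldexs wjgud bhln gnju abut zuqq lmt ipdz
Hunk 6: at line 5 remove [dyq,ldexs,wjgud] add [qwts] -> 12 lines: iexr gvcw zogff csv rvslv qwts bhln gnju abut zuqq lmt ipdz
Final line count: 12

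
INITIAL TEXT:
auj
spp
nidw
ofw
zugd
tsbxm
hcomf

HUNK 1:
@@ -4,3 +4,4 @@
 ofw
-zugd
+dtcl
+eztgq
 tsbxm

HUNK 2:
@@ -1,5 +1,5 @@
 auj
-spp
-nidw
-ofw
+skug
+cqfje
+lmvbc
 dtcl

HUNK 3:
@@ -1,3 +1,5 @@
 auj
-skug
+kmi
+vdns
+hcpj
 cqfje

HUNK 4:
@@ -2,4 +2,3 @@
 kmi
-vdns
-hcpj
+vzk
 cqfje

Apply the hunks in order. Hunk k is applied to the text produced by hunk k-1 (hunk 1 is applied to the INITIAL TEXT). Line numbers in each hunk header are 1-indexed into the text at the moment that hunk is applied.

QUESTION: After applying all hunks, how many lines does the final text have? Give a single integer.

Hunk 1: at line 4 remove [zugd] add [dtcl,eztgq] -> 8 lines: auj spp nidw ofw dtcl eztgq tsbxm hcomf
Hunk 2: at line 1 remove [spp,nidw,ofw] add [skug,cqfje,lmvbc] -> 8 lines: auj skug cqfje lmvbc dtcl eztgq tsbxm hcomf
Hunk 3: at line 1 remove [skug] add [kmi,vdns,hcpj] -> 10 lines: auj kmi vdns hcpj cqfje lmvbc dtcl eztgq tsbxm hcomf
Hunk 4: at line 2 remove [vdns,hcpj] add [vzk] -> 9 lines: auj kmi vzk cqfje lmvbc dtcl eztgq tsbxm hcomf
Final line count: 9

Answer: 9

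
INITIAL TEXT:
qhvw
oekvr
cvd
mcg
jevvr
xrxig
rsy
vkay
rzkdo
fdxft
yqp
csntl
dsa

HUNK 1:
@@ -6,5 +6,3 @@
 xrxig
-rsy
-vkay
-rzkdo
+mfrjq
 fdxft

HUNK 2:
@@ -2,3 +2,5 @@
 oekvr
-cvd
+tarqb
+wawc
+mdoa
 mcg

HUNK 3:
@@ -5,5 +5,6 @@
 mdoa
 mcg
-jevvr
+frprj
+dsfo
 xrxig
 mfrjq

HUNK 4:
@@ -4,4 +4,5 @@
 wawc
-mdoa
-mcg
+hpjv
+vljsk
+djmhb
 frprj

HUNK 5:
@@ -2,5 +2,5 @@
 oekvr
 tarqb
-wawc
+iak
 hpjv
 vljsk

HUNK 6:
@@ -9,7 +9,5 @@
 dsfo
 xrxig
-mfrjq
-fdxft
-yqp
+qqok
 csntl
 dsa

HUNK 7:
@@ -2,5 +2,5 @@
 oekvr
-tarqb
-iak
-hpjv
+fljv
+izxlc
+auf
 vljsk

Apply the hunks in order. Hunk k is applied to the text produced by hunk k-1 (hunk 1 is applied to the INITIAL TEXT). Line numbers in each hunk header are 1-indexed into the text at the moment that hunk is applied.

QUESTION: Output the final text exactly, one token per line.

Hunk 1: at line 6 remove [rsy,vkay,rzkdo] add [mfrjq] -> 11 lines: qhvw oekvr cvd mcg jevvr xrxig mfrjq fdxft yqp csntl dsa
Hunk 2: at line 2 remove [cvd] add [tarqb,wawc,mdoa] -> 13 lines: qhvw oekvr tarqb wawc mdoa mcg jevvr xrxig mfrjq fdxft yqp csntl dsa
Hunk 3: at line 5 remove [jevvr] add [frprj,dsfo] -> 14 lines: qhvw oekvr tarqb wawc mdoa mcg frprj dsfo xrxig mfrjq fdxft yqp csntl dsa
Hunk 4: at line 4 remove [mdoa,mcg] add [hpjv,vljsk,djmhb] -> 15 lines: qhvw oekvr tarqb wawc hpjv vljsk djmhb frprj dsfo xrxig mfrjq fdxft yqp csntl dsa
Hunk 5: at line 2 remove [wawc] add [iak] -> 15 lines: qhvw oekvr tarqb iak hpjv vljsk djmhb frprj dsfo xrxig mfrjq fdxft yqp csntl dsa
Hunk 6: at line 9 remove [mfrjq,fdxft,yqp] add [qqok] -> 13 lines: qhvw oekvr tarqb iak hpjv vljsk djmhb frprj dsfo xrxig qqok csntl dsa
Hunk 7: at line 2 remove [tarqb,iak,hpjv] add [fljv,izxlc,auf] -> 13 lines: qhvw oekvr fljv izxlc auf vljsk djmhb frprj dsfo xrxig qqok csntl dsa

Answer: qhvw
oekvr
fljv
izxlc
auf
vljsk
djmhb
frprj
dsfo
xrxig
qqok
csntl
dsa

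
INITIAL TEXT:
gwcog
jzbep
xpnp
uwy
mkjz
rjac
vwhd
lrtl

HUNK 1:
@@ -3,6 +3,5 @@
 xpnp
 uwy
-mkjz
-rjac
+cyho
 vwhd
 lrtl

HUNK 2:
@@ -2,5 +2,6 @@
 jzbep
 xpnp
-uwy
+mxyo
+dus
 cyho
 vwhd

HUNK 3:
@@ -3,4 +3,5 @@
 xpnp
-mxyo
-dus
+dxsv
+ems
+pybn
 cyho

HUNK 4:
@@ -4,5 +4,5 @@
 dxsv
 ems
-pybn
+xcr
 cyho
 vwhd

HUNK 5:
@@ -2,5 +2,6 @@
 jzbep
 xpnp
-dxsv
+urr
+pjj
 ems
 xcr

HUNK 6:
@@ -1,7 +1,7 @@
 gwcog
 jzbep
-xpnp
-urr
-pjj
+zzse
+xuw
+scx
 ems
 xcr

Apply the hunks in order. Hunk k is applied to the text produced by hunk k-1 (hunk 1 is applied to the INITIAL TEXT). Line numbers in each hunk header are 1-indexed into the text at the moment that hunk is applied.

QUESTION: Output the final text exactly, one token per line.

Hunk 1: at line 3 remove [mkjz,rjac] add [cyho] -> 7 lines: gwcog jzbep xpnp uwy cyho vwhd lrtl
Hunk 2: at line 2 remove [uwy] add [mxyo,dus] -> 8 lines: gwcog jzbep xpnp mxyo dus cyho vwhd lrtl
Hunk 3: at line 3 remove [mxyo,dus] add [dxsv,ems,pybn] -> 9 lines: gwcog jzbep xpnp dxsv ems pybn cyho vwhd lrtl
Hunk 4: at line 4 remove [pybn] add [xcr] -> 9 lines: gwcog jzbep xpnp dxsv ems xcr cyho vwhd lrtl
Hunk 5: at line 2 remove [dxsv] add [urr,pjj] -> 10 lines: gwcog jzbep xpnp urr pjj ems xcr cyho vwhd lrtl
Hunk 6: at line 1 remove [xpnp,urr,pjj] add [zzse,xuw,scx] -> 10 lines: gwcog jzbep zzse xuw scx ems xcr cyho vwhd lrtl

Answer: gwcog
jzbep
zzse
xuw
scx
ems
xcr
cyho
vwhd
lrtl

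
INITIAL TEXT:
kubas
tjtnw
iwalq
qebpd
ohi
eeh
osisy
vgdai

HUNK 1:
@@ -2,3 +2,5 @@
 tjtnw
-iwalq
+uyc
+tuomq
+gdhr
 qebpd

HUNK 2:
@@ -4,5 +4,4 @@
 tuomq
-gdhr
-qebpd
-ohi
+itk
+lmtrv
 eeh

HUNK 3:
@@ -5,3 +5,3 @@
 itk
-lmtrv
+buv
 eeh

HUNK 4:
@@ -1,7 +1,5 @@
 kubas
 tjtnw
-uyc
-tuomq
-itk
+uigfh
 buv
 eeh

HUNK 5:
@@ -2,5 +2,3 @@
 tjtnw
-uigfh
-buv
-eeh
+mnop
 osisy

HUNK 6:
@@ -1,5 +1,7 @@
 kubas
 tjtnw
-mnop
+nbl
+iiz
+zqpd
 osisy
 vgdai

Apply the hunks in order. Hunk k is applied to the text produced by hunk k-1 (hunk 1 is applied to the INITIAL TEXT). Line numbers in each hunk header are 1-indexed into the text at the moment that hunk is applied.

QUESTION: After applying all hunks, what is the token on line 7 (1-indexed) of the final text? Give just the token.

Answer: vgdai

Derivation:
Hunk 1: at line 2 remove [iwalq] add [uyc,tuomq,gdhr] -> 10 lines: kubas tjtnw uyc tuomq gdhr qebpd ohi eeh osisy vgdai
Hunk 2: at line 4 remove [gdhr,qebpd,ohi] add [itk,lmtrv] -> 9 lines: kubas tjtnw uyc tuomq itk lmtrv eeh osisy vgdai
Hunk 3: at line 5 remove [lmtrv] add [buv] -> 9 lines: kubas tjtnw uyc tuomq itk buv eeh osisy vgdai
Hunk 4: at line 1 remove [uyc,tuomq,itk] add [uigfh] -> 7 lines: kubas tjtnw uigfh buv eeh osisy vgdai
Hunk 5: at line 2 remove [uigfh,buv,eeh] add [mnop] -> 5 lines: kubas tjtnw mnop osisy vgdai
Hunk 6: at line 1 remove [mnop] add [nbl,iiz,zqpd] -> 7 lines: kubas tjtnw nbl iiz zqpd osisy vgdai
Final line 7: vgdai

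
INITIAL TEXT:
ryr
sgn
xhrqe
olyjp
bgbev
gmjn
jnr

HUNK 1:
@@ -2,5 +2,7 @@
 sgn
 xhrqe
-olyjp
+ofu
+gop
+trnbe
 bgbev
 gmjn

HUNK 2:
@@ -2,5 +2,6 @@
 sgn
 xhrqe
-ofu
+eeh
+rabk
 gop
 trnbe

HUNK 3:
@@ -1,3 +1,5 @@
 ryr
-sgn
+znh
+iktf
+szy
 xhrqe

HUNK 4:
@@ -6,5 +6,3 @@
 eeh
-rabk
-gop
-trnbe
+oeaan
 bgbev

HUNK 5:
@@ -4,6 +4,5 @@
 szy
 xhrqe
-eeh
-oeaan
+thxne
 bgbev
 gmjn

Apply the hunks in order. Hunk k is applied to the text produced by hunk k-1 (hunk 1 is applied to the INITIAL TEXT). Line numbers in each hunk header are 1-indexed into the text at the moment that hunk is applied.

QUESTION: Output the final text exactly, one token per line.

Hunk 1: at line 2 remove [olyjp] add [ofu,gop,trnbe] -> 9 lines: ryr sgn xhrqe ofu gop trnbe bgbev gmjn jnr
Hunk 2: at line 2 remove [ofu] add [eeh,rabk] -> 10 lines: ryr sgn xhrqe eeh rabk gop trnbe bgbev gmjn jnr
Hunk 3: at line 1 remove [sgn] add [znh,iktf,szy] -> 12 lines: ryr znh iktf szy xhrqe eeh rabk gop trnbe bgbev gmjn jnr
Hunk 4: at line 6 remove [rabk,gop,trnbe] add [oeaan] -> 10 lines: ryr znh iktf szy xhrqe eeh oeaan bgbev gmjn jnr
Hunk 5: at line 4 remove [eeh,oeaan] add [thxne] -> 9 lines: ryr znh iktf szy xhrqe thxne bgbev gmjn jnr

Answer: ryr
znh
iktf
szy
xhrqe
thxne
bgbev
gmjn
jnr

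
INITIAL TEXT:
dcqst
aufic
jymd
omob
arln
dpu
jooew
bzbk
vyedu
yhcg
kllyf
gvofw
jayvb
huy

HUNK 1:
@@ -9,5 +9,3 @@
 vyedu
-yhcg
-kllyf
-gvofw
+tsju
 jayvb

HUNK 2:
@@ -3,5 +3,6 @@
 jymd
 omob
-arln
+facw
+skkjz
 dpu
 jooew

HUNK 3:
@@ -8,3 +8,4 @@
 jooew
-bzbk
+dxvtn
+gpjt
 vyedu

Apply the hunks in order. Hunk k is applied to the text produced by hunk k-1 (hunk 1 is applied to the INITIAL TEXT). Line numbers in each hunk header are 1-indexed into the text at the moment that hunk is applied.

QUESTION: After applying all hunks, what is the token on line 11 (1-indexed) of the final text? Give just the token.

Answer: vyedu

Derivation:
Hunk 1: at line 9 remove [yhcg,kllyf,gvofw] add [tsju] -> 12 lines: dcqst aufic jymd omob arln dpu jooew bzbk vyedu tsju jayvb huy
Hunk 2: at line 3 remove [arln] add [facw,skkjz] -> 13 lines: dcqst aufic jymd omob facw skkjz dpu jooew bzbk vyedu tsju jayvb huy
Hunk 3: at line 8 remove [bzbk] add [dxvtn,gpjt] -> 14 lines: dcqst aufic jymd omob facw skkjz dpu jooew dxvtn gpjt vyedu tsju jayvb huy
Final line 11: vyedu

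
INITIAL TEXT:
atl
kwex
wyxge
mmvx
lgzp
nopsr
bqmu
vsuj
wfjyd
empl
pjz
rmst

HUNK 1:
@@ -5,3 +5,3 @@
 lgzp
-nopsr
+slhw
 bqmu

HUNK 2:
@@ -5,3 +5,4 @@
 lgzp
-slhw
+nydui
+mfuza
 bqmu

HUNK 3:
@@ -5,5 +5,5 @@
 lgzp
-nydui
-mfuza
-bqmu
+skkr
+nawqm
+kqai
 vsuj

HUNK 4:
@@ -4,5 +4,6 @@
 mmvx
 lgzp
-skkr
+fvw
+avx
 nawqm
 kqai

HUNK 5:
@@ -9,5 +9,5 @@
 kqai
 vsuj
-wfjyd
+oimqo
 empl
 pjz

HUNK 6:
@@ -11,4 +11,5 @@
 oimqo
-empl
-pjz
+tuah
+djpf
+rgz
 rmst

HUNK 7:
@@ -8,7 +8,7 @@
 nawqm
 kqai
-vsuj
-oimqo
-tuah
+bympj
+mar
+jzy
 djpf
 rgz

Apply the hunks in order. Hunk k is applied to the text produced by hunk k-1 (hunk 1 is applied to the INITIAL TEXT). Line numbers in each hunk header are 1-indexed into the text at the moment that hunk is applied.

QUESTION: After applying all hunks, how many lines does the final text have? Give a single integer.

Hunk 1: at line 5 remove [nopsr] add [slhw] -> 12 lines: atl kwex wyxge mmvx lgzp slhw bqmu vsuj wfjyd empl pjz rmst
Hunk 2: at line 5 remove [slhw] add [nydui,mfuza] -> 13 lines: atl kwex wyxge mmvx lgzp nydui mfuza bqmu vsuj wfjyd empl pjz rmst
Hunk 3: at line 5 remove [nydui,mfuza,bqmu] add [skkr,nawqm,kqai] -> 13 lines: atl kwex wyxge mmvx lgzp skkr nawqm kqai vsuj wfjyd empl pjz rmst
Hunk 4: at line 4 remove [skkr] add [fvw,avx] -> 14 lines: atl kwex wyxge mmvx lgzp fvw avx nawqm kqai vsuj wfjyd empl pjz rmst
Hunk 5: at line 9 remove [wfjyd] add [oimqo] -> 14 lines: atl kwex wyxge mmvx lgzp fvw avx nawqm kqai vsuj oimqo empl pjz rmst
Hunk 6: at line 11 remove [empl,pjz] add [tuah,djpf,rgz] -> 15 lines: atl kwex wyxge mmvx lgzp fvw avx nawqm kqai vsuj oimqo tuah djpf rgz rmst
Hunk 7: at line 8 remove [vsuj,oimqo,tuah] add [bympj,mar,jzy] -> 15 lines: atl kwex wyxge mmvx lgzp fvw avx nawqm kqai bympj mar jzy djpf rgz rmst
Final line count: 15

Answer: 15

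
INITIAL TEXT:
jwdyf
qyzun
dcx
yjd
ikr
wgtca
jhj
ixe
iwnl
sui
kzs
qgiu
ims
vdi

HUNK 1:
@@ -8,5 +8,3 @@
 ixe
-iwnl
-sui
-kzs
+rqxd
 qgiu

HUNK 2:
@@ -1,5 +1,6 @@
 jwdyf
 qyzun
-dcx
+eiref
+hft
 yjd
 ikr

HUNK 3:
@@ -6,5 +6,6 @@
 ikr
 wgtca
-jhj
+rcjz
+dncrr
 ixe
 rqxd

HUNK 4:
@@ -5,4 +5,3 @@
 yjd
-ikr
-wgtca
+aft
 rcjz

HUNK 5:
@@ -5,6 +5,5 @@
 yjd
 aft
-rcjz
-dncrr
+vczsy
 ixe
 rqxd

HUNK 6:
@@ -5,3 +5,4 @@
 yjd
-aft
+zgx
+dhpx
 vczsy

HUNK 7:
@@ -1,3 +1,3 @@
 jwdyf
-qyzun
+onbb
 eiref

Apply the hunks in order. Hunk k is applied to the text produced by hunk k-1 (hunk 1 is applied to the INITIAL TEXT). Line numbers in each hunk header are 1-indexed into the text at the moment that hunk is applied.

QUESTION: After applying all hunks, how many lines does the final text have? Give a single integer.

Answer: 13

Derivation:
Hunk 1: at line 8 remove [iwnl,sui,kzs] add [rqxd] -> 12 lines: jwdyf qyzun dcx yjd ikr wgtca jhj ixe rqxd qgiu ims vdi
Hunk 2: at line 1 remove [dcx] add [eiref,hft] -> 13 lines: jwdyf qyzun eiref hft yjd ikr wgtca jhj ixe rqxd qgiu ims vdi
Hunk 3: at line 6 remove [jhj] add [rcjz,dncrr] -> 14 lines: jwdyf qyzun eiref hft yjd ikr wgtca rcjz dncrr ixe rqxd qgiu ims vdi
Hunk 4: at line 5 remove [ikr,wgtca] add [aft] -> 13 lines: jwdyf qyzun eiref hft yjd aft rcjz dncrr ixe rqxd qgiu ims vdi
Hunk 5: at line 5 remove [rcjz,dncrr] add [vczsy] -> 12 lines: jwdyf qyzun eiref hft yjd aft vczsy ixe rqxd qgiu ims vdi
Hunk 6: at line 5 remove [aft] add [zgx,dhpx] -> 13 lines: jwdyf qyzun eiref hft yjd zgx dhpx vczsy ixe rqxd qgiu ims vdi
Hunk 7: at line 1 remove [qyzun] add [onbb] -> 13 lines: jwdyf onbb eiref hft yjd zgx dhpx vczsy ixe rqxd qgiu ims vdi
Final line count: 13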